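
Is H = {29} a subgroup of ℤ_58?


Subgroup test for H = {29} in (ℤ_58, +):
(1) 0 ∈ H? No
(2) Closure: for all a,b ∈ H, (a+b) mod 58 ∈ H? No  [counterexample: 29 + 29 = 0 ∉ H]
(3) Inverses: for all a ∈ H, -a mod 58 ∈ H? Yes

No, H is not a subgroup of ℤ_58


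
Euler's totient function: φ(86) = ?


Factor n: 86 = 2 × 43
φ(n) = n · ∏(1 - 1/p) over distinct primes p | n
φ(86) = 86 · (1 - 1/2) · (1 - 1/43) = 42

φ(86) = 42


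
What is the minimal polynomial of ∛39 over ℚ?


∛39 satisfies x³ - 39 = 0, irreducible over ℚ (no rational root; 39 is not a perfect cube)

Minimal polynomial: x³ - 39


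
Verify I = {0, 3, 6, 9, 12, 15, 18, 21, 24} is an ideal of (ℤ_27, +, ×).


Check ideal conditions for I = {0, 3, 6, 9, 12, 15, 18, 21, 24} in ℤ_27:
(1) I is an additive subgroup? Yes
(2) For r ∈ ℤ_27 and a ∈ I: r·a ∈ I? Yes

Yes, I is an ideal of ℤ_27


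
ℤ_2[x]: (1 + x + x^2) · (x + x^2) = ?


Expand and collect like terms; reduce coefficients mod 2:
x^0: 1·0 = 0 ≡ 0 (mod 2)
x^1: 1·1 + 1·0 = 1 ≡ 1 (mod 2)
x^2: 1·1 + 1·1 + 1·0 = 2 ≡ 0 (mod 2)
x^3: 1·1 + 1·1 = 2 ≡ 0 (mod 2)
x^4: 1·1 = 1 ≡ 1 (mod 2)
Result: x + x^4

f · g = x + x^4


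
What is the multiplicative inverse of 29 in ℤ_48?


Use the extended Euclidean algorithm to write 1 = 29·s + 48·t; then s mod 48 is the inverse.
Euclidean algorithm:
  29 = 0·48 + 29
  48 = 1·29 + 19
  29 = 1·19 + 10
  19 = 1·10 + 9
  10 = 1·9 + 1
  9 = 9·1 + 0
gcd(29,48) = 1
Back-substitution gives: 29·(5) + 48·(-3) = 1
So 29⁻¹ ≡ 5 ≡ 5 (mod 48)
Check: 29 × 5 = 145 ≡ 1 (mod 48) ✓

29⁻¹ ≡ 5 (mod 48)


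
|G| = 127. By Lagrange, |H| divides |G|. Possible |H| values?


Lagrange's theorem: |H| divides |G|
|G| = 127
Divisors of 127: 1, 127

Possible subgroup orders: {1, 127}


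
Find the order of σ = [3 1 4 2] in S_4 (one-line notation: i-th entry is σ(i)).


Cycle decomposition: (1 3 4 2)
Cycle lengths: 4
Order = lcm(4) = 4

ord(σ) = 4


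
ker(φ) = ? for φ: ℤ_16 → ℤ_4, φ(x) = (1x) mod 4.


Kernel = preimage of identity
ker(φ) = {x ∈ ℤ_16 : 1x ≡ 0 (mod 4)}. Since 4 | 16, φ is well-defined. The kernel is the cyclic subgroup ⟨4⟩ of ℤ_16 (order 4), i.e. {0, 4, 8, 12}

ker(φ) = {0, 4, 8, 12}


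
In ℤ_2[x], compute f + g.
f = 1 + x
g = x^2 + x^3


Add coefficients mod 2:
x^0: 1 + 0 = 1 (mod 2)
x^1: 1 + 0 = 1 (mod 2)
x^2: 0 + 1 = 1 (mod 2)
x^3: 0 + 1 = 1 (mod 2)
Result: 1 + x + x^2 + x^3

f + g = 1 + x + x^2 + x^3


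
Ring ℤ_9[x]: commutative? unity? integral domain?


ℤ_9 has zero divisors (3·3 ≡ 0), and these lift to constant zero divisors in ℤ_9[x]; so not an integral domain
Commutative: Yes
Integral domain: No
Has unity: Yes

ℤ_9[x]: Commutative=Yes, Unity=Yes


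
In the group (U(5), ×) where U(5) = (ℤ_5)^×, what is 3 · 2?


Operation: multiplication mod 5
3 · 2 = (a × b) mod 5 with a = 3, b = 2

3 · 2 = 1


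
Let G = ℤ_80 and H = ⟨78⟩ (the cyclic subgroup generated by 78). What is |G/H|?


|⟨78⟩| = n / gcd(78, 80) = 80 / 2 = 40
H is normal (ℤ_80 is abelian).
|G/H| = |G| / |H| = 80 / 40 = 2

|G/H| = 2


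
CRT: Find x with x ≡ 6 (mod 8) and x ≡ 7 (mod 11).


m₁ = 8, m₂ = 11, gcd = 1, so CRT applies. M = m₁·m₂ = 88
Let M₁ = M/m₁ = 11, M₂ = M/m₂ = 8
Find y₁ ≡ M₁⁻¹ (mod m₁): 11⁻¹ ≡ 3 (mod 8)
Find y₂ ≡ M₂⁻¹ (mod m₂): 8⁻¹ ≡ 7 (mod 11)
x = a₁·M₁·y₁ + a₂·M₂·y₂ = 6·11·3 + 7·8·7 = 590
Reduce mod 88: x ≡ 62
Check: 62 mod 8 = 6 ✓, 62 mod 11 = 7 ✓

x ≡ 62 (mod 88)


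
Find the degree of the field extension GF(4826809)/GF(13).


GF(4826809) = GF(13^6), so the extension degree is 6

[GF(4826809)/GF(13)] = 6


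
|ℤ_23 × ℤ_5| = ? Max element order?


|ℤ_23 × ℤ_5| = 23 × 5 = 115
Max element order = lcm(23,5) = 115
Cyclic? Yes (gcd=1)

|ℤ_23×ℤ_5| = 115, max element order = 115


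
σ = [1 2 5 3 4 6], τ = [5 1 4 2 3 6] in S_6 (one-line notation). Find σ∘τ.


σ∘τ: apply τ first, then σ
1 →τ 5 →σ 4
2 →τ 1 →σ 1
3 →τ 4 →σ 3
4 →τ 2 →σ 2
5 →τ 3 →σ 5
6 →τ 6 →σ 6

σ∘τ = [4 1 3 2 5 6]


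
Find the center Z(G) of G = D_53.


Z(G) = {g ∈ G | gx = xg for all x ∈ G}
For odd n, Z(D_n) = {e}: no nontrivial rotation commutes with all reflections

Z(D_53) = {e}


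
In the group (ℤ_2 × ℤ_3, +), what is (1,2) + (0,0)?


Operation: componentwise addition mod (2, 3)
(1,2) + (0,0) = ((a₁+b₁) mod 2, (a₂+b₂) mod 3) with a = (1,2), b = (0,0)

(1,2) + (0,0) = (1,2)


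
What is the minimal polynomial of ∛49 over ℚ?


∛49 satisfies x³ - 49 = 0, irreducible over ℚ (no rational root; 49 is not a perfect cube)

Minimal polynomial: x³ - 49


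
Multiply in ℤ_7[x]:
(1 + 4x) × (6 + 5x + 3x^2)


Expand and collect like terms; reduce coefficients mod 7:
x^0: 1·6 = 6 ≡ 6 (mod 7)
x^1: 1·5 + 4·6 = 29 ≡ 1 (mod 7)
x^2: 1·3 + 4·5 = 23 ≡ 2 (mod 7)
x^3: 4·3 = 12 ≡ 5 (mod 7)
Result: 6 + x + 2x^2 + 5x^3

f · g = 6 + x + 2x^2 + 5x^3


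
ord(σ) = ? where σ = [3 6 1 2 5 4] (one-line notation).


Cycle decomposition: (1 3) (2 6 4)
Cycle lengths: 2, 3
Order = lcm(2, 3) = 6

ord(σ) = 6


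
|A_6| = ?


|A_n| = n!/2 (even permutations)
|A_6| = 6!/2 = 720/2 = 360

|A_6| = 360


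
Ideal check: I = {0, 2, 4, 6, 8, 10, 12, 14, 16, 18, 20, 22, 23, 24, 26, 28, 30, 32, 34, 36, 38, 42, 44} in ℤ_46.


Check ideal conditions for I = {0, 2, 4, 6, 8, 10, 12, 14, 16, 18, 20, 22, 23, 24, 26, 28, 30, 32, 34, 36, 38, 42, 44} in ℤ_46:
(1) I is an additive subgroup? No
(2) For r ∈ ℤ_46 and a ∈ I: r·a ∈ I? No  [counterexample: r=2, a=20, r·a mod 46 = 40 ∉ I]

No, I is not an ideal of ℤ_46


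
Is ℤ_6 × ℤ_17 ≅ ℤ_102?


Comparing ℤ_6 × ℤ_17 and ℤ_102:
gcd(6,17) = 1, so ℤ_6 × ℤ_17 ≅ ℤ_102 (CRT)

Yes, ℤ_6 × ℤ_17 ≅ ℤ_102


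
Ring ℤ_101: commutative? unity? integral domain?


ℤ_101 is a commutative ring with unity 1; 101 is prime, so ℤ_101 is a field (hence an integral domain)
Commutative: Yes
Integral domain: Yes
Has unity: Yes

ℤ_101: Commutative=Yes, Unity=Yes


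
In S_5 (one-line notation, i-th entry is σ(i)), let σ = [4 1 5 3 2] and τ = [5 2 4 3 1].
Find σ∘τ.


σ∘τ: apply τ first, then σ
1 →τ 5 →σ 2
2 →τ 2 →σ 1
3 →τ 4 →σ 3
4 →τ 3 →σ 5
5 →τ 1 →σ 4

σ∘τ = [2 1 3 5 4]


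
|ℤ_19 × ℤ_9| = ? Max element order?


|ℤ_19 × ℤ_9| = 19 × 9 = 171
Max element order = lcm(19,9) = 171
Cyclic? Yes (gcd=1)

|ℤ_19×ℤ_9| = 171, max element order = 171


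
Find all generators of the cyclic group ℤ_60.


g generates ℤ_n iff gcd(g,n) = 1
Prime factors of 60: 2, 3, 5
Generators are g ∈ {1,...,59} not divisible by any of these primes.
Generators: {1, 7, 11, 13, 17, 19, 23, 29, 31, 37, 41, 43, 47, 49, 53, 59}
Number of generators = φ(60) = 16

Generators of ℤ_60 = {1, 7, 11, 13, 17, 19, 23, 29, 31, 37, 41, 43, 47, 49, 53, 59}


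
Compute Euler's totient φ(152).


Factor n: 152 = 2^3 × 19
φ(n) = n · ∏(1 - 1/p) over distinct primes p | n
φ(152) = 152 · (1 - 1/2) · (1 - 1/19) = 72

φ(152) = 72


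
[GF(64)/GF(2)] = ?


GF(64) = GF(2^6), so the extension degree is 6

[GF(64)/GF(2)] = 6


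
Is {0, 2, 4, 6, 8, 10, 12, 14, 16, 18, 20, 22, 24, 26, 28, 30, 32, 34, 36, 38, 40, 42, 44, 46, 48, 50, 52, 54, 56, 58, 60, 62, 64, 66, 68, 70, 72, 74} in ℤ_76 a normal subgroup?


H = {0, 2, 4, 6, 8, 10, 12, 14, 16, 18, 20, 22, 24, 26, 28, 30, 32, 34, 36, 38, 40, 42, 44, 46, 48, 50, 52, 54, 56, 58, 60, 62, 64, 66, 68, 70, 72, 74} in ℤ_76
ℤ_76 is abelian; every subgroup of an abelian group is normal

Yes, normal subgroup


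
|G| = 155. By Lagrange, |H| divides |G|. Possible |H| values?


Lagrange's theorem: |H| divides |G|
|G| = 155
Divisors of 155: 1, 5, 31, 155

Possible subgroup orders: {1, 5, 31, 155}


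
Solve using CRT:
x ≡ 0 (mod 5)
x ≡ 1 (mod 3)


m₁ = 5, m₂ = 3, gcd = 1, so CRT applies. M = m₁·m₂ = 15
Let M₁ = M/m₁ = 3, M₂ = M/m₂ = 5
Find y₁ ≡ M₁⁻¹ (mod m₁): 3⁻¹ ≡ 2 (mod 5)
Find y₂ ≡ M₂⁻¹ (mod m₂): 5⁻¹ ≡ 2 (mod 3)
x = a₁·M₁·y₁ + a₂·M₂·y₂ = 0·3·2 + 1·5·2 = 10
Reduce mod 15: x ≡ 10
Check: 10 mod 5 = 0 ✓, 10 mod 3 = 1 ✓

x ≡ 10 (mod 15)


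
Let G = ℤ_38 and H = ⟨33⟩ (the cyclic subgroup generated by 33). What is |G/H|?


|⟨33⟩| = n / gcd(33, 38) = 38 / 1 = 38
H is normal (ℤ_38 is abelian).
|G/H| = |G| / |H| = 38 / 38 = 1

|G/H| = 1


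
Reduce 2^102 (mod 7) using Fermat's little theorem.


Fermat's little theorem: if p is prime and gcd(a,p)=1, then a^(p-1) ≡ 1 (mod p)
p = 7 is prime, gcd(2,7) = 1
Reduce exponent: 102 mod 6 = 0
So 2^102 ≡ 2^0 (mod 7)
2^0 = 1

2^102 ≡ 1 (mod 7)


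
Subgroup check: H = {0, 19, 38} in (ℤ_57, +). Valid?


Subgroup test for H = {0, 19, 38} in (ℤ_57, +):
(1) 0 ∈ H? Yes
(2) Closure: for all a,b ∈ H, (a+b) mod 57 ∈ H? Yes
(3) Inverses: for all a ∈ H, -a mod 57 ∈ H? Yes

Yes, H is a subgroup of ℤ_57


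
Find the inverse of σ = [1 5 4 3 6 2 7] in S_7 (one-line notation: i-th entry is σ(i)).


To find σ⁻¹, swap domain and range:
σ(1) = 1 → σ⁻¹(1) = 1
σ(2) = 5 → σ⁻¹(5) = 2
σ(3) = 4 → σ⁻¹(4) = 3
σ(4) = 3 → σ⁻¹(3) = 4
σ(5) = 6 → σ⁻¹(6) = 5
σ(6) = 2 → σ⁻¹(2) = 6
σ(7) = 7 → σ⁻¹(7) = 7

σ⁻¹ = [1 6 4 3 2 5 7]


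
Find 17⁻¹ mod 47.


Use the extended Euclidean algorithm to write 1 = 17·s + 47·t; then s mod 47 is the inverse.
Euclidean algorithm:
  17 = 0·47 + 17
  47 = 2·17 + 13
  17 = 1·13 + 4
  13 = 3·4 + 1
  4 = 4·1 + 0
gcd(17,47) = 1
Back-substitution gives: 17·(-11) + 47·(4) = 1
So 17⁻¹ ≡ -11 ≡ 36 (mod 47)
Check: 17 × 36 = 612 ≡ 1 (mod 47) ✓

17⁻¹ ≡ 36 (mod 47)


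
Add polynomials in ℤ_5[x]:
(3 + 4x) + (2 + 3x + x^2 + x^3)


Add coefficients mod 5:
x^0: 3 + 2 = 0 (mod 5)
x^1: 4 + 3 = 2 (mod 5)
x^2: 0 + 1 = 1 (mod 5)
x^3: 0 + 1 = 1 (mod 5)
Result: 2x + x^2 + x^3

f + g = 2x + x^2 + x^3


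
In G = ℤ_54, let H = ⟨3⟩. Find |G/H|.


|⟨3⟩| = n / gcd(3, 54) = 54 / 3 = 18
H is normal (ℤ_54 is abelian).
|G/H| = |G| / |H| = 54 / 18 = 3

|G/H| = 3


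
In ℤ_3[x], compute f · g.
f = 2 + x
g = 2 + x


Expand and collect like terms; reduce coefficients mod 3:
x^0: 2·2 = 4 ≡ 1 (mod 3)
x^1: 2·1 + 1·2 = 4 ≡ 1 (mod 3)
x^2: 1·1 = 1 ≡ 1 (mod 3)
Result: 1 + x + x^2

f · g = 1 + x + x^2


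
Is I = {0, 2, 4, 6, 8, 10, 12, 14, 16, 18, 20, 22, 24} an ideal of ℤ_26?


Check ideal conditions for I = {0, 2, 4, 6, 8, 10, 12, 14, 16, 18, 20, 22, 24} in ℤ_26:
(1) I is an additive subgroup? Yes
(2) For r ∈ ℤ_26 and a ∈ I: r·a ∈ I? Yes

Yes, I is an ideal of ℤ_26


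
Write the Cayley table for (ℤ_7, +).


Elements: {0, 1, 2, 3, 4, 5, 6}
Operation: addition mod 7
Entry (a, b) = (a + b) mod 7

Cayley table:
  | 0 | 1 | 2 | 3 | 4 | 5 | 6
0 | 0 | 1 | 2 | 3 | 4 | 5 | 6
1 | 1 | 2 | 3 | 4 | 5 | 6 | 0
2 | 2 | 3 | 4 | 5 | 6 | 0 | 1
3 | 3 | 4 | 5 | 6 | 0 | 1 | 2
4 | 4 | 5 | 6 | 0 | 1 | 2 | 3
5 | 5 | 6 | 0 | 1 | 2 | 3 | 4
6 | 6 | 0 | 1 | 2 | 3 | 4 | 5


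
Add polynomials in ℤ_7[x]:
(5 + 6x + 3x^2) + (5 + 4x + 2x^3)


Add coefficients mod 7:
x^0: 5 + 5 = 3 (mod 7)
x^1: 6 + 4 = 3 (mod 7)
x^2: 3 + 0 = 3 (mod 7)
x^3: 0 + 2 = 2 (mod 7)
Result: 3 + 3x + 3x^2 + 2x^3

f + g = 3 + 3x + 3x^2 + 2x^3


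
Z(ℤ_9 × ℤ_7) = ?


Z(G) = {g ∈ G | gx = xg for all x ∈ G}
Direct product of abelian groups is abelian, so Z(G) = G

Z(ℤ_9 × ℤ_7) = ℤ_9 × ℤ_7


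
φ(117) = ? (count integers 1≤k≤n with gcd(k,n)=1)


Factor n: 117 = 3^2 × 13
φ(n) = n · ∏(1 - 1/p) over distinct primes p | n
φ(117) = 117 · (1 - 1/3) · (1 - 1/13) = 72

φ(117) = 72


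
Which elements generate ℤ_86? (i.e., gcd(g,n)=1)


g generates ℤ_n iff gcd(g,n) = 1
Prime factors of 86: 2, 43
Generators are g ∈ {1,...,85} not divisible by any of these primes.
Generators: {1, 3, 5, 7, 9, 11, 13, 15, 17, 19, 21, 23, 25, 27, 29, 31, 33, 35, 37, 39, 41, 45, 47, 49, 51, 53, 55, 57, 59, 61, 63, 65, 67, 69, 71, 73, 75, 77, 79, 81, 83, 85}
Number of generators = φ(86) = 42

Generators of ℤ_86 = {1, 3, 5, 7, 9, 11, 13, 15, 17, 19, 21, 23, 25, 27, 29, 31, 33, 35, 37, 39, 41, 45, 47, 49, 51, 53, 55, 57, 59, 61, 63, 65, 67, 69, 71, 73, 75, 77, 79, 81, 83, 85}


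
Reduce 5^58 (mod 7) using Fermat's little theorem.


Fermat's little theorem: if p is prime and gcd(a,p)=1, then a^(p-1) ≡ 1 (mod p)
p = 7 is prime, gcd(5,7) = 1
Reduce exponent: 58 mod 6 = 4
So 5^58 ≡ 5^4 (mod 7)
5^4 mod 7 = 2

5^58 ≡ 2 (mod 7)


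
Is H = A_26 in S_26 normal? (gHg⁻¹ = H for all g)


H = A_26 in S_26
A_26 has index 2 in S_26, and every subgroup of index 2 is normal

Yes, normal subgroup


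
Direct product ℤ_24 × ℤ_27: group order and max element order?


|ℤ_24 × ℤ_27| = 24 × 27 = 648
Max element order = lcm(24,27) = 216
Cyclic? No (gcd=3)

|ℤ_24×ℤ_27| = 648, max element order = 216


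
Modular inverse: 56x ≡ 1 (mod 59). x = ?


Use the extended Euclidean algorithm to write 1 = 56·s + 59·t; then s mod 59 is the inverse.
Euclidean algorithm:
  56 = 0·59 + 56
  59 = 1·56 + 3
  56 = 18·3 + 2
  3 = 1·2 + 1
  2 = 2·1 + 0
gcd(56,59) = 1
Back-substitution gives: 56·(-20) + 59·(19) = 1
So 56⁻¹ ≡ -20 ≡ 39 (mod 59)
Check: 56 × 39 = 2184 ≡ 1 (mod 59) ✓

56⁻¹ ≡ 39 (mod 59)


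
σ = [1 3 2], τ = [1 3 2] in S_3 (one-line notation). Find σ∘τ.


σ∘τ: apply τ first, then σ
1 →τ 1 →σ 1
2 →τ 3 →σ 2
3 →τ 2 →σ 3

σ∘τ = [1 2 3]


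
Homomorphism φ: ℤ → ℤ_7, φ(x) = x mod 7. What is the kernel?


Kernel = preimage of identity
ker(φ) = {x ∈ ℤ : x ≡ 0 (mod 7)} = 7ℤ = {0, ±7, ±14, ...}

ker(φ) = 7ℤ


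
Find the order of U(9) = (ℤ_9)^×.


U(n) is the group of units mod n; |U(n)| = φ(n)
|U(9)| = φ(9) = 6

|U(9) = (ℤ_9)^×| = 6


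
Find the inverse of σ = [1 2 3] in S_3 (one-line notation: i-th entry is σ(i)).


To find σ⁻¹, swap domain and range:
σ(1) = 1 → σ⁻¹(1) = 1
σ(2) = 2 → σ⁻¹(2) = 2
σ(3) = 3 → σ⁻¹(3) = 3

σ⁻¹ = [1 2 3]


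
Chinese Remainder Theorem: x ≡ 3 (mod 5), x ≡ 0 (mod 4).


m₁ = 5, m₂ = 4, gcd = 1, so CRT applies. M = m₁·m₂ = 20
Let M₁ = M/m₁ = 4, M₂ = M/m₂ = 5
Find y₁ ≡ M₁⁻¹ (mod m₁): 4⁻¹ ≡ 4 (mod 5)
Find y₂ ≡ M₂⁻¹ (mod m₂): 5⁻¹ ≡ 1 (mod 4)
x = a₁·M₁·y₁ + a₂·M₂·y₂ = 3·4·4 + 0·5·1 = 48
Reduce mod 20: x ≡ 8
Check: 8 mod 5 = 3 ✓, 8 mod 4 = 0 ✓

x ≡ 8 (mod 20)


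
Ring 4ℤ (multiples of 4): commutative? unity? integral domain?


4ℤ is a commutative ring under +,× but has no multiplicative identity (1 ∉ 4ℤ); it has no zero divisors, but without unity it is not an integral domain
Commutative: Yes
Integral domain: No
Has unity: No

4ℤ (multiples of 4): Commutative=Yes, Unity=No


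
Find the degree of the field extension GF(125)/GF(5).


GF(125) = GF(5^3), so the extension degree is 3

[GF(125)/GF(5)] = 3


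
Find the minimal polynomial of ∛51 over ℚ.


∛51 satisfies x³ - 51 = 0, irreducible over ℚ (no rational root; 51 is not a perfect cube)

Minimal polynomial: x³ - 51


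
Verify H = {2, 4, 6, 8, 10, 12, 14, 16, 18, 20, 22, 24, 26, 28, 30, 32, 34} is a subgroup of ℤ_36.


Subgroup test for H = {2, 4, 6, 8, 10, 12, 14, 16, 18, 20, 22, 24, 26, 28, 30, 32, 34} in (ℤ_36, +):
(1) 0 ∈ H? No
(2) Closure: for all a,b ∈ H, (a+b) mod 36 ∈ H? No  [counterexample: 2 + 34 = 0 ∉ H]
(3) Inverses: for all a ∈ H, -a mod 36 ∈ H? Yes

No, H is not a subgroup of ℤ_36


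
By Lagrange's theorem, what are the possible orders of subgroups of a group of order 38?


Lagrange's theorem: |H| divides |G|
|G| = 38
Divisors of 38: 1, 2, 19, 38

Possible subgroup orders: {1, 2, 19, 38}


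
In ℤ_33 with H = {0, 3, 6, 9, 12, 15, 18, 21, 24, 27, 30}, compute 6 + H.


6 + H = {6 + h (mod 33) : h ∈ H}
6+0=6, 6+3=9, 6+6=12, 6+9=15, 6+12=18, 6+15=21, 6+18=24, 6+21=27, 6+24=30, 6+27=0, 6+30=3
6 + H = {0, 3, 6, 9, 12, 15, 18, 21, 24, 27, 30} = 0 + H

6 + H = {0, 3, 6, 9, 12, 15, 18, 21, 24, 27, 30}


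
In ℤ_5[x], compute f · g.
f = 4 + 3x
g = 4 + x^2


Expand and collect like terms; reduce coefficients mod 5:
x^0: 4·4 = 16 ≡ 1 (mod 5)
x^1: 4·0 + 3·4 = 12 ≡ 2 (mod 5)
x^2: 4·1 + 3·0 = 4 ≡ 4 (mod 5)
x^3: 3·1 = 3 ≡ 3 (mod 5)
Result: 1 + 2x + 4x^2 + 3x^3

f · g = 1 + 2x + 4x^2 + 3x^3


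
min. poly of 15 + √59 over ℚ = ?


Let α = 15 + √59. Then α - 15 = √59, so (α - 15)² = 59, giving α² - 30α + 166 = 0. Degree 2 and α ∉ ℚ, so this is the minimal polynomial.

Minimal polynomial: x² - 30x + 166


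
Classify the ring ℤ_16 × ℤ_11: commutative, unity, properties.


Direct product ring; commutative with unity (1,1); but (1,0)·(0,1) = (0,0) gives zero divisors, so not an integral domain
Commutative: Yes
Integral domain: No
Has unity: Yes

ℤ_16 × ℤ_11: Commutative=Yes, Unity=Yes


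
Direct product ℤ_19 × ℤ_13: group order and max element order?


|ℤ_19 × ℤ_13| = 19 × 13 = 247
Max element order = lcm(19,13) = 247
Cyclic? Yes (gcd=1)

|ℤ_19×ℤ_13| = 247, max element order = 247


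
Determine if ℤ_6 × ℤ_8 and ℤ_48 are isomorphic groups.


Comparing ℤ_6 × ℤ_8 and ℤ_48:
gcd(6,8) = 2 ≠ 1. Max element order in ℤ_6×ℤ_8 is lcm(6,8) = 24 < 48, so it has no element of order 48

No, ℤ_6 × ℤ_8 ≇ ℤ_48


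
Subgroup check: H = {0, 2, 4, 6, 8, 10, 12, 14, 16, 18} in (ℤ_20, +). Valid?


Subgroup test for H = {0, 2, 4, 6, 8, 10, 12, 14, 16, 18} in (ℤ_20, +):
(1) 0 ∈ H? Yes
(2) Closure: for all a,b ∈ H, (a+b) mod 20 ∈ H? Yes
(3) Inverses: for all a ∈ H, -a mod 20 ∈ H? Yes

Yes, H is a subgroup of ℤ_20


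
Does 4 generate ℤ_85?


g generates ℤ_n iff gcd(g, n) = 1
gcd(4, 85) = 1
Since gcd = 1, 4 is a generator.

Yes, 4 generates ℤ_85


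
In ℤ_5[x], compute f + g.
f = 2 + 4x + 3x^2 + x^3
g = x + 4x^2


Add coefficients mod 5:
x^0: 2 + 0 = 2 (mod 5)
x^1: 4 + 1 = 0 (mod 5)
x^2: 3 + 4 = 2 (mod 5)
x^3: 1 + 0 = 1 (mod 5)
Result: 2 + 2x^2 + x^3

f + g = 2 + 2x^2 + x^3


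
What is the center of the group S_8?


Z(G) = {g ∈ G | gx = xg for all x ∈ G}
S_n is non-abelian for n ≥ 3; Z(S_8) is trivial

Z(S_8) = {e}


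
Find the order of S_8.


|S_n| = n! (number of permutations of n symbols)
|S_8| = 8! = 40320

|S_8| = 40320


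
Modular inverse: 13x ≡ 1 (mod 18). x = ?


Use the extended Euclidean algorithm to write 1 = 13·s + 18·t; then s mod 18 is the inverse.
Euclidean algorithm:
  13 = 0·18 + 13
  18 = 1·13 + 5
  13 = 2·5 + 3
  5 = 1·3 + 2
  3 = 1·2 + 1
  2 = 2·1 + 0
gcd(13,18) = 1
Back-substitution gives: 13·(7) + 18·(-5) = 1
So 13⁻¹ ≡ 7 ≡ 7 (mod 18)
Check: 13 × 7 = 91 ≡ 1 (mod 18) ✓

13⁻¹ ≡ 7 (mod 18)


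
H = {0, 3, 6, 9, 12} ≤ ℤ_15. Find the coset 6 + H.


6 + H = {6 + h (mod 15) : h ∈ H}
6+0=6, 6+3=9, 6+6=12, 6+9=0, 6+12=3
6 + H = {0, 3, 6, 9, 12} = 0 + H

6 + H = {0, 3, 6, 9, 12}


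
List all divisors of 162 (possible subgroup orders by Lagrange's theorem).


Lagrange's theorem: |H| divides |G|
|G| = 162
Divisors of 162: 1, 2, 3, 6, 9, 18, 27, 54, 81, 162

Possible subgroup orders: {1, 2, 3, 6, 9, 18, 27, 54, 81, 162}


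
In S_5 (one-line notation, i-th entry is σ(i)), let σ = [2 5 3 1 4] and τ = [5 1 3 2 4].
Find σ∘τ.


σ∘τ: apply τ first, then σ
1 →τ 5 →σ 4
2 →τ 1 →σ 2
3 →τ 3 →σ 3
4 →τ 2 →σ 5
5 →τ 4 →σ 1

σ∘τ = [4 2 3 5 1]


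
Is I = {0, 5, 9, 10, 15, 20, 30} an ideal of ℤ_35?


Check ideal conditions for I = {0, 5, 9, 10, 15, 20, 30} in ℤ_35:
(1) I is an additive subgroup? No
(2) For r ∈ ℤ_35 and a ∈ I: r·a ∈ I? No  [counterexample: r=2, a=9, r·a mod 35 = 18 ∉ I]

No, I is not an ideal of ℤ_35


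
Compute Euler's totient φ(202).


Factor n: 202 = 2 × 101
φ(n) = n · ∏(1 - 1/p) over distinct primes p | n
φ(202) = 202 · (1 - 1/2) · (1 - 1/101) = 100

φ(202) = 100


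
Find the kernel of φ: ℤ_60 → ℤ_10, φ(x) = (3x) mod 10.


Kernel = preimage of identity
ker(φ) = {x ∈ ℤ_60 : 3x ≡ 0 (mod 10)}. Since 10 | 60, φ is well-defined. The kernel is the cyclic subgroup ⟨10⟩ of ℤ_60 (order 6), i.e. {0, 10, 20, 30, 40, 50}

ker(φ) = {0, 10, 20, 30, 40, 50}


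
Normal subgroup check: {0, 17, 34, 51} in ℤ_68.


H = {0, 17, 34, 51} in ℤ_68
ℤ_68 is abelian; every subgroup of an abelian group is normal

Yes, normal subgroup


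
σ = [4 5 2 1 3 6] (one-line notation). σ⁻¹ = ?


To find σ⁻¹, swap domain and range:
σ(1) = 4 → σ⁻¹(4) = 1
σ(2) = 5 → σ⁻¹(5) = 2
σ(3) = 2 → σ⁻¹(2) = 3
σ(4) = 1 → σ⁻¹(1) = 4
σ(5) = 3 → σ⁻¹(3) = 5
σ(6) = 6 → σ⁻¹(6) = 6

σ⁻¹ = [4 3 5 1 2 6]


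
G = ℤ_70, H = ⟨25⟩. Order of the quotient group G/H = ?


|⟨25⟩| = n / gcd(25, 70) = 70 / 5 = 14
H is normal (ℤ_70 is abelian).
|G/H| = |G| / |H| = 70 / 14 = 5

|G/H| = 5


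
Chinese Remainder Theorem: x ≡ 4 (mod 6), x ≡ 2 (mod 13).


m₁ = 6, m₂ = 13, gcd = 1, so CRT applies. M = m₁·m₂ = 78
Let M₁ = M/m₁ = 13, M₂ = M/m₂ = 6
Find y₁ ≡ M₁⁻¹ (mod m₁): 13⁻¹ ≡ 1 (mod 6)
Find y₂ ≡ M₂⁻¹ (mod m₂): 6⁻¹ ≡ 11 (mod 13)
x = a₁·M₁·y₁ + a₂·M₂·y₂ = 4·13·1 + 2·6·11 = 184
Reduce mod 78: x ≡ 28
Check: 28 mod 6 = 4 ✓, 28 mod 13 = 2 ✓

x ≡ 28 (mod 78)


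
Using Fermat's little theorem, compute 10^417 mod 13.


Fermat's little theorem: if p is prime and gcd(a,p)=1, then a^(p-1) ≡ 1 (mod p)
p = 13 is prime, gcd(10,13) = 1
Reduce exponent: 417 mod 12 = 9
So 10^417 ≡ 10^9 (mod 13)
10^9 mod 13 = 12

10^417 ≡ 12 (mod 13)


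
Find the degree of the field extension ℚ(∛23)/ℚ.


∛23 has minimal polynomial x³ - 23 (irreducible over ℚ since 23 is not a perfect cube)

[ℚ(∛23)/ℚ] = 3


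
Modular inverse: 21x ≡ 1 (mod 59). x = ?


Use the extended Euclidean algorithm to write 1 = 21·s + 59·t; then s mod 59 is the inverse.
Euclidean algorithm:
  21 = 0·59 + 21
  59 = 2·21 + 17
  21 = 1·17 + 4
  17 = 4·4 + 1
  4 = 4·1 + 0
gcd(21,59) = 1
Back-substitution gives: 21·(-14) + 59·(5) = 1
So 21⁻¹ ≡ -14 ≡ 45 (mod 59)
Check: 21 × 45 = 945 ≡ 1 (mod 59) ✓

21⁻¹ ≡ 45 (mod 59)


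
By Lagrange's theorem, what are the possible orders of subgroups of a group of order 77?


Lagrange's theorem: |H| divides |G|
|G| = 77
Divisors of 77: 1, 7, 11, 77

Possible subgroup orders: {1, 7, 11, 77}


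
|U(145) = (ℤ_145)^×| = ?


U(n) is the group of units mod n; |U(n)| = φ(n)
|U(145)| = φ(145) = 112

|U(145) = (ℤ_145)^×| = 112


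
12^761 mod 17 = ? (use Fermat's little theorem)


Fermat's little theorem: if p is prime and gcd(a,p)=1, then a^(p-1) ≡ 1 (mod p)
p = 17 is prime, gcd(12,17) = 1
Reduce exponent: 761 mod 16 = 9
So 12^761 ≡ 12^9 (mod 17)
12^9 mod 17 = 5

12^761 ≡ 5 (mod 17)


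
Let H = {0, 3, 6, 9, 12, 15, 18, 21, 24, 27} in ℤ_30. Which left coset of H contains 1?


1 + H = {1 + h (mod 30) : h ∈ H}
1+0=1, 1+3=4, 1+6=7, 1+9=10, 1+12=13, 1+15=16, 1+18=19, 1+21=22, 1+24=25, 1+27=28

1 + H = {1, 4, 7, 10, 13, 16, 19, 22, 25, 28}


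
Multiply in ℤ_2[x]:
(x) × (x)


Expand and collect like terms; reduce coefficients mod 2:
x^0: 0·0 = 0 ≡ 0 (mod 2)
x^1: 0·1 + 1·0 = 0 ≡ 0 (mod 2)
x^2: 1·1 = 1 ≡ 1 (mod 2)
Result: x^2

f · g = x^2


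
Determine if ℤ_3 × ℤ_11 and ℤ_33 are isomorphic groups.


Comparing ℤ_3 × ℤ_11 and ℤ_33:
gcd(3,11) = 1, so ℤ_3 × ℤ_11 ≅ ℤ_33 (CRT)

Yes, ℤ_3 × ℤ_11 ≅ ℤ_33


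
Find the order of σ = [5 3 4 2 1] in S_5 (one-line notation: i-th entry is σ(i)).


Cycle decomposition: (1 5) (2 3 4)
Cycle lengths: 2, 3
Order = lcm(2, 3) = 6

ord(σ) = 6


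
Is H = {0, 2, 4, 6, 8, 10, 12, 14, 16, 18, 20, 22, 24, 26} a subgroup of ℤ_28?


Subgroup test for H = {0, 2, 4, 6, 8, 10, 12, 14, 16, 18, 20, 22, 24, 26} in (ℤ_28, +):
(1) 0 ∈ H? Yes
(2) Closure: for all a,b ∈ H, (a+b) mod 28 ∈ H? Yes
(3) Inverses: for all a ∈ H, -a mod 28 ∈ H? Yes

Yes, H is a subgroup of ℤ_28


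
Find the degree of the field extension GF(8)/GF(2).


GF(8) = GF(2^3), so the extension degree is 3

[GF(8)/GF(2)] = 3


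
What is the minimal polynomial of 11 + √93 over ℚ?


Let α = 11 + √93. Then α - 11 = √93, so (α - 11)² = 93, giving α² - 22α + 28 = 0. Degree 2 and α ∉ ℚ, so this is the minimal polynomial.

Minimal polynomial: x² - 22x + 28


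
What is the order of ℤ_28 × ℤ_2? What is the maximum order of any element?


|ℤ_28 × ℤ_2| = 28 × 2 = 56
Max element order = lcm(28,2) = 28
Cyclic? No (gcd=2)

|ℤ_28×ℤ_2| = 56, max element order = 28


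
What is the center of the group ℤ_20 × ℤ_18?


Z(G) = {g ∈ G | gx = xg for all x ∈ G}
Direct product of abelian groups is abelian, so Z(G) = G

Z(ℤ_20 × ℤ_18) = ℤ_20 × ℤ_18


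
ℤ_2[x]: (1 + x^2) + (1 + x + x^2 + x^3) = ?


Add coefficients mod 2:
x^0: 1 + 1 = 0 (mod 2)
x^1: 0 + 1 = 1 (mod 2)
x^2: 1 + 1 = 0 (mod 2)
x^3: 0 + 1 = 1 (mod 2)
Result: x + x^3

f + g = x + x^3


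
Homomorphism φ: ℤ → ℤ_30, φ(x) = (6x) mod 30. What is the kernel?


Kernel = preimage of identity
ker(φ) = {x ∈ ℤ : 6x ≡ 0 (mod 30)}. gcd(6,30) = 6, so 6x ≡ 0 (mod 30) ⟺ x ≡ 0 (mod 30/6 = 5). Hence ker(φ) = 5ℤ

ker(φ) = 5ℤ


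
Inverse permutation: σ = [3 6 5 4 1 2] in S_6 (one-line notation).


To find σ⁻¹, swap domain and range:
σ(1) = 3 → σ⁻¹(3) = 1
σ(2) = 6 → σ⁻¹(6) = 2
σ(3) = 5 → σ⁻¹(5) = 3
σ(4) = 4 → σ⁻¹(4) = 4
σ(5) = 1 → σ⁻¹(1) = 5
σ(6) = 2 → σ⁻¹(2) = 6

σ⁻¹ = [5 6 1 4 3 2]


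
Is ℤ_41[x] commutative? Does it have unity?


ℤ_41 is a field (n prime), so ℤ_41[x] is a commutative integral domain with unity
Commutative: Yes
Integral domain: Yes
Has unity: Yes

ℤ_41[x]: Commutative=Yes, Unity=Yes


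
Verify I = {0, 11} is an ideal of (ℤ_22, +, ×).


Check ideal conditions for I = {0, 11} in ℤ_22:
(1) I is an additive subgroup? Yes
(2) For r ∈ ℤ_22 and a ∈ I: r·a ∈ I? Yes

Yes, I is an ideal of ℤ_22


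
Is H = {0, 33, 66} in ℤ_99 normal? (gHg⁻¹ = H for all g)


H = {0, 33, 66} in ℤ_99
ℤ_99 is abelian; every subgroup of an abelian group is normal

Yes, normal subgroup


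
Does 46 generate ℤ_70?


g generates ℤ_n iff gcd(g, n) = 1
gcd(46, 70) = 2
Since gcd = 2 ≠ 1, ⟨46⟩ has order 35 < 70, so 46 is not a generator.

No, 46 does not generate ℤ_70


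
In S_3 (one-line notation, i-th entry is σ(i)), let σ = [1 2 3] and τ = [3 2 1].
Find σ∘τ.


σ∘τ: apply τ first, then σ
1 →τ 3 →σ 3
2 →τ 2 →σ 2
3 →τ 1 →σ 1

σ∘τ = [3 2 1]


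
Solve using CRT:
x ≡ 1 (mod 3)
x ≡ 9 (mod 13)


m₁ = 3, m₂ = 13, gcd = 1, so CRT applies. M = m₁·m₂ = 39
Let M₁ = M/m₁ = 13, M₂ = M/m₂ = 3
Find y₁ ≡ M₁⁻¹ (mod m₁): 13⁻¹ ≡ 1 (mod 3)
Find y₂ ≡ M₂⁻¹ (mod m₂): 3⁻¹ ≡ 9 (mod 13)
x = a₁·M₁·y₁ + a₂·M₂·y₂ = 1·13·1 + 9·3·9 = 256
Reduce mod 39: x ≡ 22
Check: 22 mod 3 = 1 ✓, 22 mod 13 = 9 ✓

x ≡ 22 (mod 39)


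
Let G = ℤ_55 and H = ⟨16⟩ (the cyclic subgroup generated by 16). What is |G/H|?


|⟨16⟩| = n / gcd(16, 55) = 55 / 1 = 55
H is normal (ℤ_55 is abelian).
|G/H| = |G| / |H| = 55 / 55 = 1

|G/H| = 1


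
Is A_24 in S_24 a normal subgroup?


H = A_24 in S_24
A_24 has index 2 in S_24, and every subgroup of index 2 is normal

Yes, normal subgroup


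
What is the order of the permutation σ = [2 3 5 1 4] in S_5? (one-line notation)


Cycle decomposition: (1 2 3 5 4)
Cycle lengths: 5
Order = lcm(5) = 5

ord(σ) = 5


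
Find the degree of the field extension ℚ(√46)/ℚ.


√46 has minimal polynomial x² - 46 (irreducible over ℚ since 46 is squarefree)

[ℚ(√46)/ℚ] = 2


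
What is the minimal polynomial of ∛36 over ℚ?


∛36 satisfies x³ - 36 = 0, irreducible over ℚ (no rational root; 36 is not a perfect cube)

Minimal polynomial: x³ - 36


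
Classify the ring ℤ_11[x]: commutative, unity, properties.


ℤ_11 is a field (n prime), so ℤ_11[x] is a commutative integral domain with unity
Commutative: Yes
Integral domain: Yes
Has unity: Yes

ℤ_11[x]: Commutative=Yes, Unity=Yes


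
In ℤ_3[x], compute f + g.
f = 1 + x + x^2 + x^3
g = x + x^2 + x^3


Add coefficients mod 3:
x^0: 1 + 0 = 1 (mod 3)
x^1: 1 + 1 = 2 (mod 3)
x^2: 1 + 1 = 2 (mod 3)
x^3: 1 + 1 = 2 (mod 3)
Result: 1 + 2x + 2x^2 + 2x^3

f + g = 1 + 2x + 2x^2 + 2x^3


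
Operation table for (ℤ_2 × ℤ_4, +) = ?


Elements: {(0,0), (0,1), (0,2), (0,3), (1,0), (1,1), (1,2), (1,3)}
Operation: componentwise addition mod (2, 4)
Entry (a, b) = ((a₁+b₁) mod 2, (a₂+b₂) mod 4)

Cayley table:
      | (0,0) | (0,1) | (0,2) | (0,3) | (1,0) | (1,1) | (1,2) | (1,3)
(0,0) | (0,0) | (0,1) | (0,2) | (0,3) | (1,0) | (1,1) | (1,2) | (1,3)
(0,1) | (0,1) | (0,2) | (0,3) | (0,0) | (1,1) | (1,2) | (1,3) | (1,0)
(0,2) | (0,2) | (0,3) | (0,0) | (0,1) | (1,2) | (1,3) | (1,0) | (1,1)
(0,3) | (0,3) | (0,0) | (0,1) | (0,2) | (1,3) | (1,0) | (1,1) | (1,2)
(1,0) | (1,0) | (1,1) | (1,2) | (1,3) | (0,0) | (0,1) | (0,2) | (0,3)
(1,1) | (1,1) | (1,2) | (1,3) | (1,0) | (0,1) | (0,2) | (0,3) | (0,0)
(1,2) | (1,2) | (1,3) | (1,0) | (1,1) | (0,2) | (0,3) | (0,0) | (0,1)
(1,3) | (1,3) | (1,0) | (1,1) | (1,2) | (0,3) | (0,0) | (0,1) | (0,2)


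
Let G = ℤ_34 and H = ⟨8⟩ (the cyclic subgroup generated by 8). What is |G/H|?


|⟨8⟩| = n / gcd(8, 34) = 34 / 2 = 17
H is normal (ℤ_34 is abelian).
|G/H| = |G| / |H| = 34 / 17 = 2

|G/H| = 2


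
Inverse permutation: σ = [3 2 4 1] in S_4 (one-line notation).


To find σ⁻¹, swap domain and range:
σ(1) = 3 → σ⁻¹(3) = 1
σ(2) = 2 → σ⁻¹(2) = 2
σ(3) = 4 → σ⁻¹(4) = 3
σ(4) = 1 → σ⁻¹(1) = 4

σ⁻¹ = [4 2 1 3]


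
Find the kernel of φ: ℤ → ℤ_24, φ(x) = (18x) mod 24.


Kernel = preimage of identity
ker(φ) = {x ∈ ℤ : 18x ≡ 0 (mod 24)}. gcd(18,24) = 6, so 18x ≡ 0 (mod 24) ⟺ x ≡ 0 (mod 24/6 = 4). Hence ker(φ) = 4ℤ

ker(φ) = 4ℤ


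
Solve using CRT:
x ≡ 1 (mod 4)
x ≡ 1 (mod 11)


m₁ = 4, m₂ = 11, gcd = 1, so CRT applies. M = m₁·m₂ = 44
Let M₁ = M/m₁ = 11, M₂ = M/m₂ = 4
Find y₁ ≡ M₁⁻¹ (mod m₁): 11⁻¹ ≡ 3 (mod 4)
Find y₂ ≡ M₂⁻¹ (mod m₂): 4⁻¹ ≡ 3 (mod 11)
x = a₁·M₁·y₁ + a₂·M₂·y₂ = 1·11·3 + 1·4·3 = 45
Reduce mod 44: x ≡ 1
Check: 1 mod 4 = 1 ✓, 1 mod 11 = 1 ✓

x ≡ 1 (mod 44)


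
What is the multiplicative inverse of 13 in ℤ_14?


Use the extended Euclidean algorithm to write 1 = 13·s + 14·t; then s mod 14 is the inverse.
Euclidean algorithm:
  13 = 0·14 + 13
  14 = 1·13 + 1
  13 = 13·1 + 0
gcd(13,14) = 1
Back-substitution gives: 13·(-1) + 14·(1) = 1
So 13⁻¹ ≡ -1 ≡ 13 (mod 14)
Check: 13 × 13 = 169 ≡ 1 (mod 14) ✓

13⁻¹ ≡ 13 (mod 14)


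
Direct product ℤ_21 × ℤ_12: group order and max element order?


|ℤ_21 × ℤ_12| = 21 × 12 = 252
Max element order = lcm(21,12) = 84
Cyclic? No (gcd=3)

|ℤ_21×ℤ_12| = 252, max element order = 84


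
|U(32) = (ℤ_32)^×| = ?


U(n) is the group of units mod n; |U(n)| = φ(n)
|U(32)| = φ(32) = 16

|U(32) = (ℤ_32)^×| = 16


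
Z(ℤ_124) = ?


Z(G) = {g ∈ G | gx = xg for all x ∈ G}
ℤ_124 is abelian, so Z(G) = G

Z(ℤ_124) = ℤ_124


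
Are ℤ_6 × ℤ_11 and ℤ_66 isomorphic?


Comparing ℤ_6 × ℤ_11 and ℤ_66:
gcd(6,11) = 1, so ℤ_6 × ℤ_11 ≅ ℤ_66 (CRT)

Yes, ℤ_6 × ℤ_11 ≅ ℤ_66


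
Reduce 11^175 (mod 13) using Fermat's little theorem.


Fermat's little theorem: if p is prime and gcd(a,p)=1, then a^(p-1) ≡ 1 (mod p)
p = 13 is prime, gcd(11,13) = 1
Reduce exponent: 175 mod 12 = 7
So 11^175 ≡ 11^7 (mod 13)
11^7 mod 13 = 2

11^175 ≡ 2 (mod 13)


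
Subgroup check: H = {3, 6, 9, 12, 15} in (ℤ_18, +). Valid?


Subgroup test for H = {3, 6, 9, 12, 15} in (ℤ_18, +):
(1) 0 ∈ H? No
(2) Closure: for all a,b ∈ H, (a+b) mod 18 ∈ H? No  [counterexample: 3 + 15 = 0 ∉ H]
(3) Inverses: for all a ∈ H, -a mod 18 ∈ H? Yes

No, H is not a subgroup of ℤ_18


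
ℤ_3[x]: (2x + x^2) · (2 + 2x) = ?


Expand and collect like terms; reduce coefficients mod 3:
x^0: 0·2 = 0 ≡ 0 (mod 3)
x^1: 0·2 + 2·2 = 4 ≡ 1 (mod 3)
x^2: 2·2 + 1·2 = 6 ≡ 0 (mod 3)
x^3: 1·2 = 2 ≡ 2 (mod 3)
Result: x + 2x^3

f · g = x + 2x^3


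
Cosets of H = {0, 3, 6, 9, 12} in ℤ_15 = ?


H = {0, 3, 6, 9, 12}, |H| = 5
Number of cosets = |G|/|H| = 15/5 = 3
0 + H = {0, 3, 6, 9, 12}
1 + H = {1, 4, 7, 10, 13}
2 + H = {2, 5, 8, 11, 14}

Cosets: 0+H={0,3,6,9,12}; 1+H={1,4,7,10,13}; 2+H={2,5,8,11,14}


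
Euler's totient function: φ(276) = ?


Factor n: 276 = 2^2 × 3 × 23
φ(n) = n · ∏(1 - 1/p) over distinct primes p | n
φ(276) = 276 · (1 - 1/2) · (1 - 1/3) · (1 - 1/23) = 88

φ(276) = 88


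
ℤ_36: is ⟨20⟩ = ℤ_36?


g generates ℤ_n iff gcd(g, n) = 1
gcd(20, 36) = 4
Since gcd = 4 ≠ 1, ⟨20⟩ has order 9 < 36, so 20 is not a generator.

No, 20 does not generate ℤ_36


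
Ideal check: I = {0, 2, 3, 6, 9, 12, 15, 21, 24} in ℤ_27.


Check ideal conditions for I = {0, 2, 3, 6, 9, 12, 15, 21, 24} in ℤ_27:
(1) I is an additive subgroup? No
(2) For r ∈ ℤ_27 and a ∈ I: r·a ∈ I? No  [counterexample: r=2, a=2, r·a mod 27 = 4 ∉ I]

No, I is not an ideal of ℤ_27


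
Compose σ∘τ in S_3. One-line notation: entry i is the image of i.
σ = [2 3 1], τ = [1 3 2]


σ∘τ: apply τ first, then σ
1 →τ 1 →σ 2
2 →τ 3 →σ 1
3 →τ 2 →σ 3

σ∘τ = [2 1 3]


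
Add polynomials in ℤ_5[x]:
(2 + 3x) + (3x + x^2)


Add coefficients mod 5:
x^0: 2 + 0 = 2 (mod 5)
x^1: 3 + 3 = 1 (mod 5)
x^2: 0 + 1 = 1 (mod 5)
Result: 2 + x + x^2

f + g = 2 + x + x^2


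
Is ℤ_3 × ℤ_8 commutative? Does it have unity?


Direct product ring; commutative with unity (1,1); but (1,0)·(0,1) = (0,0) gives zero divisors, so not an integral domain
Commutative: Yes
Integral domain: No
Has unity: Yes

ℤ_3 × ℤ_8: Commutative=Yes, Unity=Yes


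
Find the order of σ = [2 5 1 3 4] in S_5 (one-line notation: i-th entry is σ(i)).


Cycle decomposition: (1 2 5 4 3)
Cycle lengths: 5
Order = lcm(5) = 5

ord(σ) = 5


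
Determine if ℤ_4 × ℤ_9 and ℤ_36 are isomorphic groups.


Comparing ℤ_4 × ℤ_9 and ℤ_36:
gcd(4,9) = 1, so ℤ_4 × ℤ_9 ≅ ℤ_36 (CRT)

Yes, ℤ_4 × ℤ_9 ≅ ℤ_36


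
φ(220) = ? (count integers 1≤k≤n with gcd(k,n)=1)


Factor n: 220 = 2^2 × 5 × 11
φ(n) = n · ∏(1 - 1/p) over distinct primes p | n
φ(220) = 220 · (1 - 1/2) · (1 - 1/5) · (1 - 1/11) = 80

φ(220) = 80


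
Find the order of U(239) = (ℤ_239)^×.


U(n) is the group of units mod n; |U(n)| = φ(n)
|U(239)| = φ(239) = 238

|U(239) = (ℤ_239)^×| = 238


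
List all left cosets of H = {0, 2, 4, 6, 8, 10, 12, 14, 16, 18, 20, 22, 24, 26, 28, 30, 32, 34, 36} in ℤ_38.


H = {0, 2, 4, 6, 8, 10, 12, 14, 16, 18, 20, 22, 24, 26, 28, 30, 32, 34, 36}, |H| = 19
Number of cosets = |G|/|H| = 38/19 = 2
0 + H = {0, 2, 4, 6, 8, 10, 12, 14, 16, 18, 20, 22, 24, 26, 28, 30, 32, 34, 36}
1 + H = {1, 3, 5, 7, 9, 11, 13, 15, 17, 19, 21, 23, 25, 27, 29, 31, 33, 35, 37}

Cosets: 0+H={0,2,4,6,8,10,12,14,16,18,20,22,24,26,28,30,32,34,36}; 1+H={1,3,5,7,9,11,13,15,17,19,21,23,25,27,29,31,33,35,37}


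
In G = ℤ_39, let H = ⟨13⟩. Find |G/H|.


|⟨13⟩| = n / gcd(13, 39) = 39 / 13 = 3
H is normal (ℤ_39 is abelian).
|G/H| = |G| / |H| = 39 / 3 = 13

|G/H| = 13


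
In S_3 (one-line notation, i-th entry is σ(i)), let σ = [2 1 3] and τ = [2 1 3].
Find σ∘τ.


σ∘τ: apply τ first, then σ
1 →τ 2 →σ 1
2 →τ 1 →σ 2
3 →τ 3 →σ 3

σ∘τ = [1 2 3]


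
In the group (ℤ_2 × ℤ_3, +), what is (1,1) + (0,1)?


Operation: componentwise addition mod (2, 3)
(1,1) + (0,1) = ((a₁+b₁) mod 2, (a₂+b₂) mod 3) with a = (1,1), b = (0,1)

(1,1) + (0,1) = (1,2)


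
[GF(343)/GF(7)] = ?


GF(343) = GF(7^3), so the extension degree is 3

[GF(343)/GF(7)] = 3


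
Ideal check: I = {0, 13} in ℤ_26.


Check ideal conditions for I = {0, 13} in ℤ_26:
(1) I is an additive subgroup? Yes
(2) For r ∈ ℤ_26 and a ∈ I: r·a ∈ I? Yes

Yes, I is an ideal of ℤ_26


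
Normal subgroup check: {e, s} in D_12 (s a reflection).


H = {e, s} in D_12 (s a reflection)
r·s·r⁻¹ = sr⁻² ≠ s for n ≥ 3, so {e, s} is not closed under conjugation

No, not a normal subgroup


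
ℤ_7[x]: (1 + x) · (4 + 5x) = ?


Expand and collect like terms; reduce coefficients mod 7:
x^0: 1·4 = 4 ≡ 4 (mod 7)
x^1: 1·5 + 1·4 = 9 ≡ 2 (mod 7)
x^2: 1·5 = 5 ≡ 5 (mod 7)
Result: 4 + 2x + 5x^2

f · g = 4 + 2x + 5x^2


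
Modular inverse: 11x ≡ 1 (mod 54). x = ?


Use the extended Euclidean algorithm to write 1 = 11·s + 54·t; then s mod 54 is the inverse.
Euclidean algorithm:
  11 = 0·54 + 11
  54 = 4·11 + 10
  11 = 1·10 + 1
  10 = 10·1 + 0
gcd(11,54) = 1
Back-substitution gives: 11·(5) + 54·(-1) = 1
So 11⁻¹ ≡ 5 ≡ 5 (mod 54)
Check: 11 × 5 = 55 ≡ 1 (mod 54) ✓

11⁻¹ ≡ 5 (mod 54)


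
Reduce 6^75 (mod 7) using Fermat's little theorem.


Fermat's little theorem: if p is prime and gcd(a,p)=1, then a^(p-1) ≡ 1 (mod p)
p = 7 is prime, gcd(6,7) = 1
Reduce exponent: 75 mod 6 = 3
So 6^75 ≡ 6^3 (mod 7)
6^3 mod 7 = 6

6^75 ≡ 6 (mod 7)


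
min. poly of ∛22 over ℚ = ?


∛22 satisfies x³ - 22 = 0, irreducible over ℚ (no rational root; 22 is not a perfect cube)

Minimal polynomial: x³ - 22


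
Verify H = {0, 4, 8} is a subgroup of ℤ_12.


Subgroup test for H = {0, 4, 8} in (ℤ_12, +):
(1) 0 ∈ H? Yes
(2) Closure: for all a,b ∈ H, (a+b) mod 12 ∈ H? Yes
(3) Inverses: for all a ∈ H, -a mod 12 ∈ H? Yes

Yes, H is a subgroup of ℤ_12


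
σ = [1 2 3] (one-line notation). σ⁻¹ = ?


To find σ⁻¹, swap domain and range:
σ(1) = 1 → σ⁻¹(1) = 1
σ(2) = 2 → σ⁻¹(2) = 2
σ(3) = 3 → σ⁻¹(3) = 3

σ⁻¹ = [1 2 3]


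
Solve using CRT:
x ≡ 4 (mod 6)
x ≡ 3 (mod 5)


m₁ = 6, m₂ = 5, gcd = 1, so CRT applies. M = m₁·m₂ = 30
Let M₁ = M/m₁ = 5, M₂ = M/m₂ = 6
Find y₁ ≡ M₁⁻¹ (mod m₁): 5⁻¹ ≡ 5 (mod 6)
Find y₂ ≡ M₂⁻¹ (mod m₂): 6⁻¹ ≡ 1 (mod 5)
x = a₁·M₁·y₁ + a₂·M₂·y₂ = 4·5·5 + 3·6·1 = 118
Reduce mod 30: x ≡ 28
Check: 28 mod 6 = 4 ✓, 28 mod 5 = 3 ✓

x ≡ 28 (mod 30)


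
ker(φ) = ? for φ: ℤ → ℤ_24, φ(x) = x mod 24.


Kernel = preimage of identity
ker(φ) = {x ∈ ℤ : x ≡ 0 (mod 24)} = 24ℤ = {0, ±24, ±48, ...}

ker(φ) = 24ℤ


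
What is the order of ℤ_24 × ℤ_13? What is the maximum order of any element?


|ℤ_24 × ℤ_13| = 24 × 13 = 312
Max element order = lcm(24,13) = 312
Cyclic? Yes (gcd=1)

|ℤ_24×ℤ_13| = 312, max element order = 312


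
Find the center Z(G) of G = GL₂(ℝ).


Z(G) = {g ∈ G | gx = xg for all x ∈ G}
Only scalar multiples of the identity commute with all invertible matrices

Z(GL₂(ℝ)) = {aI : a ∈ ℝ, a ≠ 0}


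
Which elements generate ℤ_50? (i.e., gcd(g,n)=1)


g generates ℤ_n iff gcd(g,n) = 1
Prime factors of 50: 2, 5
Generators are g ∈ {1,...,49} not divisible by any of these primes.
Generators: {1, 3, 7, 9, 11, 13, 17, 19, 21, 23, 27, 29, 31, 33, 37, 39, 41, 43, 47, 49}
Number of generators = φ(50) = 20

Generators of ℤ_50 = {1, 3, 7, 9, 11, 13, 17, 19, 21, 23, 27, 29, 31, 33, 37, 39, 41, 43, 47, 49}
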